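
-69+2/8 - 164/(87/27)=-119.65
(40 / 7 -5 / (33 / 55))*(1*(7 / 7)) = -55 / 21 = -2.62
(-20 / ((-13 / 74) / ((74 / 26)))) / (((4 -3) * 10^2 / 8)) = 21904 / 845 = 25.92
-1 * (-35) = 35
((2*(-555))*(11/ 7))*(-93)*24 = 27252720/ 7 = 3893245.71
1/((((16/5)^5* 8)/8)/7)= 21875/1048576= 0.02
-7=-7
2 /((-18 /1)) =-1 /9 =-0.11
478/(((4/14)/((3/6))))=836.50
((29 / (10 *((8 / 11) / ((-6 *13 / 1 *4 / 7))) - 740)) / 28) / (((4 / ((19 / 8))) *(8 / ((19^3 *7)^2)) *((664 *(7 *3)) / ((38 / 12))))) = -70430835931027 / 1295400468480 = -54.37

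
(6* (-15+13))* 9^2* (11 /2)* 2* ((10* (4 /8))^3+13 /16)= -5380749 /4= -1345187.25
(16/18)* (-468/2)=-208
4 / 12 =1 / 3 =0.33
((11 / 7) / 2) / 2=11 / 28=0.39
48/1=48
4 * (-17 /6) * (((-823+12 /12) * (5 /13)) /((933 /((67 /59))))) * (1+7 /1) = 24966880 /715611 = 34.89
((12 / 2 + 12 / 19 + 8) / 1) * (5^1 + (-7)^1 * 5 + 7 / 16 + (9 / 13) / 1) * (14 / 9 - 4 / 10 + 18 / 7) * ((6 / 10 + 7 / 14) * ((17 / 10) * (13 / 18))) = -18324727091 / 8618400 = -2126.23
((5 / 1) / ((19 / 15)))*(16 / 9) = 7.02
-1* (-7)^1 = 7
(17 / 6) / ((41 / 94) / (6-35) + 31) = 23171 / 253395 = 0.09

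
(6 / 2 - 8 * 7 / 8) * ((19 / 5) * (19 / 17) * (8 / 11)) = -11552 / 935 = -12.36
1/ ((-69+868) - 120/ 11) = 11/ 8669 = 0.00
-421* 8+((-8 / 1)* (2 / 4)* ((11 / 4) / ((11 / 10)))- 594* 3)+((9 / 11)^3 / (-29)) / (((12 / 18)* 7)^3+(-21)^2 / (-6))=-302540545326 / 58631881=-5160.00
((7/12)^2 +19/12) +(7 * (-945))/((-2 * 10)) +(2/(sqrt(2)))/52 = sqrt(2)/52 +47905/144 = 332.70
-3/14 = -0.21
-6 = -6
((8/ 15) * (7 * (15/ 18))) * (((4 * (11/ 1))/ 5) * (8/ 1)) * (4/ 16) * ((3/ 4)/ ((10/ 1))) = 308/ 75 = 4.11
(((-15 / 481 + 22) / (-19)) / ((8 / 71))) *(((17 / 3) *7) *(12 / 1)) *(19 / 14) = -12754369 / 1924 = -6629.09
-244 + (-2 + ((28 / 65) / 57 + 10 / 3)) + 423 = 222721 / 1235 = 180.34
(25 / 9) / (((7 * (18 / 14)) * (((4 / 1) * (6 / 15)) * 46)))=125 / 29808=0.00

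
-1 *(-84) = 84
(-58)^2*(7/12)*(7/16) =41209/48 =858.52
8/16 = 1/2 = 0.50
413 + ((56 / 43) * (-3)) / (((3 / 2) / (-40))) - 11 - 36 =470.19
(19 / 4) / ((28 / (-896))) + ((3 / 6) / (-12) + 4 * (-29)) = -6433 / 24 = -268.04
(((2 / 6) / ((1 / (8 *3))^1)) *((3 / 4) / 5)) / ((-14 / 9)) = -27 / 35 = -0.77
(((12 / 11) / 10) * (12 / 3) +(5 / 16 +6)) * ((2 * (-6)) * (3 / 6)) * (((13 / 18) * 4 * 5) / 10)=-58.49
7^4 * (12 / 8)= 7203 / 2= 3601.50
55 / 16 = 3.44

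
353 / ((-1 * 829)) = -353 / 829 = -0.43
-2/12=-1/6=-0.17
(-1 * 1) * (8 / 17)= -8 / 17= -0.47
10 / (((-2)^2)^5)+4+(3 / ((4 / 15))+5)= 10373 / 512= 20.26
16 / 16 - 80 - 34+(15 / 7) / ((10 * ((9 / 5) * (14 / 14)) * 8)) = -37963 / 336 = -112.99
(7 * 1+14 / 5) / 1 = 49 / 5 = 9.80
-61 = -61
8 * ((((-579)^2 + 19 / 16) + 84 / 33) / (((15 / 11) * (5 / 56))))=550695348 / 25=22027813.92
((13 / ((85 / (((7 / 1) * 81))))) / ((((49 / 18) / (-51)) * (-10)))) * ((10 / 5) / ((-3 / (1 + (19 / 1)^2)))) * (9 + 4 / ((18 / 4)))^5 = -52557167533988 / 14175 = -3707736686.70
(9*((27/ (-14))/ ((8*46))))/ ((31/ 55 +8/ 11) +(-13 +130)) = -13365/ 33518912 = -0.00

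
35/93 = 0.38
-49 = -49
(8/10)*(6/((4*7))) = 6/35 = 0.17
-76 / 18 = -38 / 9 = -4.22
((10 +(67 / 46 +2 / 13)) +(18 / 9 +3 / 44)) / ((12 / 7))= 419895 / 52624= 7.98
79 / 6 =13.17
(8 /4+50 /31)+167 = 5289 /31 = 170.61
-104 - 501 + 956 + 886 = 1237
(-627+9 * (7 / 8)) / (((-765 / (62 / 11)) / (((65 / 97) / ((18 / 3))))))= 0.51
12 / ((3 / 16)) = 64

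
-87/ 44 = -1.98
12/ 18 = 2/ 3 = 0.67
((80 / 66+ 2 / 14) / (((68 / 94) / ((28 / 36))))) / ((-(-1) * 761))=14711 / 7684578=0.00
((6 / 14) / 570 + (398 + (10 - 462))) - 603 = -873809 / 1330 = -657.00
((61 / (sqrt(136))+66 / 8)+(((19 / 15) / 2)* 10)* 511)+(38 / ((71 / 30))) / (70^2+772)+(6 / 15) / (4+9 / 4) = 61* sqrt(34) / 68+244998666919 / 75508500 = 3249.88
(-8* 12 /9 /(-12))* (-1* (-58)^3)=1560896 /9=173432.89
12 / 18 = 2 / 3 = 0.67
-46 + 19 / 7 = -303 / 7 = -43.29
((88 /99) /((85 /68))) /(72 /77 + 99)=2464 /346275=0.01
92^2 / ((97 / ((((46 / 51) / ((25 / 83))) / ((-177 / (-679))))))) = 226208864 / 225675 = 1002.37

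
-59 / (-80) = 59 / 80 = 0.74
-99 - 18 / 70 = -3474 / 35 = -99.26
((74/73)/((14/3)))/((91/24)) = 2664/46501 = 0.06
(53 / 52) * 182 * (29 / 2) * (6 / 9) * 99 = 355047 / 2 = 177523.50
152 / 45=3.38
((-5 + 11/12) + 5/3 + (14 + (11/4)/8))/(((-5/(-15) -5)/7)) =-1145/64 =-17.89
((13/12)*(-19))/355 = -247/4260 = -0.06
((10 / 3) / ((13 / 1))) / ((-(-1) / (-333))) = -1110 / 13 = -85.38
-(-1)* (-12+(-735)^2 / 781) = 530853 / 781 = 679.71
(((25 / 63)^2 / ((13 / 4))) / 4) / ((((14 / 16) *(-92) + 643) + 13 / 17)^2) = 722500 / 18923757049197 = 0.00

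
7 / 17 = 0.41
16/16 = 1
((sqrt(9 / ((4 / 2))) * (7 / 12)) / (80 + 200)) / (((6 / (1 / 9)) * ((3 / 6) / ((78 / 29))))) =0.00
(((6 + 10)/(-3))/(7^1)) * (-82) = 62.48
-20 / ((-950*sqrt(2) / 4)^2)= -8 / 45125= -0.00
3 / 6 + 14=29 / 2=14.50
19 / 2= 9.50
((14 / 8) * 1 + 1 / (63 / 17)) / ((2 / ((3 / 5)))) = 509 / 840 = 0.61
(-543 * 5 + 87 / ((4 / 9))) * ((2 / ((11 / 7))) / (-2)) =1603.16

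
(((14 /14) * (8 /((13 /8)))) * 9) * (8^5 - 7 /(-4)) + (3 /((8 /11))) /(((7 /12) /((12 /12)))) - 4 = 20327371 /14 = 1451955.07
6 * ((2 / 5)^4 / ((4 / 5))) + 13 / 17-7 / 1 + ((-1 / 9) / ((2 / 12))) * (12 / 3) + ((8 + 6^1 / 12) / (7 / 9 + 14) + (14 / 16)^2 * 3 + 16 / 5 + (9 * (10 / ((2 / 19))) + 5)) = 46523897113 / 54264000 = 857.36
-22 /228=-11 /114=-0.10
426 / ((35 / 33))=14058 / 35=401.66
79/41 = 1.93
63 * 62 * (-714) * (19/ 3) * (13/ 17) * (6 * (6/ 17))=-486250128/ 17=-28602948.71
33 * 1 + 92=125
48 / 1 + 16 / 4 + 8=60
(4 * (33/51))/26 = 22/221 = 0.10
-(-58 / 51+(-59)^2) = -177473 / 51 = -3479.86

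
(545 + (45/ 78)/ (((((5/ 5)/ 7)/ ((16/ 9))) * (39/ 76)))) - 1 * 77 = 733108/ 1521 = 481.99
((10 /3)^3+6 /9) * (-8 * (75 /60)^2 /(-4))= 117.82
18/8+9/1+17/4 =31/2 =15.50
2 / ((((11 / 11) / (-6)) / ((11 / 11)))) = -12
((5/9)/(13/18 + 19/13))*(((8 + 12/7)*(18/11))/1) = 159120/39347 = 4.04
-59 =-59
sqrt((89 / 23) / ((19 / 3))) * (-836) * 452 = -19888 * sqrt(116679) / 23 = -295365.40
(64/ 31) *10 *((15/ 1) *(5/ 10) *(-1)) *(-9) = 43200/ 31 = 1393.55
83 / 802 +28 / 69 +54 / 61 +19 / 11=115918307 / 37131798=3.12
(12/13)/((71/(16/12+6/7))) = 184/6461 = 0.03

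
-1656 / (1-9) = 207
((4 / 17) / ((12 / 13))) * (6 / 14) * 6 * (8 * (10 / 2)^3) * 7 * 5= 390000 / 17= 22941.18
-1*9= -9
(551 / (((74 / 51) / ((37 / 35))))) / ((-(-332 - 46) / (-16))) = -16.99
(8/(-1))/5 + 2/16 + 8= 261/40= 6.52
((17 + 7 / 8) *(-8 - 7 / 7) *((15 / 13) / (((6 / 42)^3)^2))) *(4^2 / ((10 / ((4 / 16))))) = -34941753 / 4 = -8735438.25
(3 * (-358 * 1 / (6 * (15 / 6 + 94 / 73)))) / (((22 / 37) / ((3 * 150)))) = -217565550 / 6083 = -35766.16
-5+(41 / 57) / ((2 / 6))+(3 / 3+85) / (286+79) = -18076 / 6935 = -2.61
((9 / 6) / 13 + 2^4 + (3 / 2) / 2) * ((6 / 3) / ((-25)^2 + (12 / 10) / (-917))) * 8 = 16084180 / 37253047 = 0.43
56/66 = 28/33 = 0.85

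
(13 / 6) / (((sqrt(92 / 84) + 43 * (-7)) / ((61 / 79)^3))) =-6217236571 / 1876110030644 -2950753 * sqrt(483) / 5628330091932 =-0.00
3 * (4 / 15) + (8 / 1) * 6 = 244 / 5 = 48.80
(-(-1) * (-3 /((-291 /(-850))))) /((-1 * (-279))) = -850 /27063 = -0.03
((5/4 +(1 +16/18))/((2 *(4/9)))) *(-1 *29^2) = -95033/32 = -2969.78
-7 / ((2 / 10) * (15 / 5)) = -35 / 3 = -11.67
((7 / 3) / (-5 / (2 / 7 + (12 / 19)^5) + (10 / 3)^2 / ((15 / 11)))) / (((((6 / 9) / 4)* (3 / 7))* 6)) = -984021234 / 867228715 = -1.13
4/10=2/5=0.40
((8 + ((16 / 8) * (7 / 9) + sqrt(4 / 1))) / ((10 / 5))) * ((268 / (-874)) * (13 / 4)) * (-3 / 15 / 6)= 11323 / 58995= 0.19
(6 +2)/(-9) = -8/9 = -0.89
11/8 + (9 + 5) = 123/8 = 15.38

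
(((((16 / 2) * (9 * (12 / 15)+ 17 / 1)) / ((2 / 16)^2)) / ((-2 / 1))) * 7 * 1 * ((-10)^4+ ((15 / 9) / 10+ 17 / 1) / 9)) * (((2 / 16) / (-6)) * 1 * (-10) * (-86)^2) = -54134843430976 / 81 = -668331400382.42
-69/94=-0.73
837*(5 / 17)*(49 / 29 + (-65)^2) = 512972190 / 493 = 1040511.54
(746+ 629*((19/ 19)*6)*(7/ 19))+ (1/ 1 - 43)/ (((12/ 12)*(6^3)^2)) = 315643259/ 147744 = 2136.42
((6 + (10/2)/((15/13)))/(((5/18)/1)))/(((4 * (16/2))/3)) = 279/80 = 3.49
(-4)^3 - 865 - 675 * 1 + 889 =-715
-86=-86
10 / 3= 3.33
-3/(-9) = 1/3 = 0.33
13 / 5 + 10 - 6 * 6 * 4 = -657 / 5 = -131.40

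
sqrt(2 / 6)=sqrt(3) / 3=0.58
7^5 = 16807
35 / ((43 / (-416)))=-14560 / 43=-338.60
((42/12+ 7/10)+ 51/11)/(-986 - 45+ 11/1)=-0.01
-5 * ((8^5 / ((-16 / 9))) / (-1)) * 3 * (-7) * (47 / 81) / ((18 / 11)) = 18529280 / 27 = 686269.63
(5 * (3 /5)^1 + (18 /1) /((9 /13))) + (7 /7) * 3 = 32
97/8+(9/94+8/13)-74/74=57855/4888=11.84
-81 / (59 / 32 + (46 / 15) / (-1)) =38880 / 587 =66.24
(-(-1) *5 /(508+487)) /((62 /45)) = 45 /12338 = 0.00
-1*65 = -65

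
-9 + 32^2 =1015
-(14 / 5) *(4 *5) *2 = -112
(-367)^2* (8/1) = 1077512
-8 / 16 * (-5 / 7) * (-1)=-0.36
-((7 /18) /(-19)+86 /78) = -4811 /4446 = -1.08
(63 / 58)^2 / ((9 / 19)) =8379 / 3364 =2.49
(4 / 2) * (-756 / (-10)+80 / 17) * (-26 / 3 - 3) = -95564 / 51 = -1873.80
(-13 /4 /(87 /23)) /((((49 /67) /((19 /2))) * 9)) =-380627 /306936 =-1.24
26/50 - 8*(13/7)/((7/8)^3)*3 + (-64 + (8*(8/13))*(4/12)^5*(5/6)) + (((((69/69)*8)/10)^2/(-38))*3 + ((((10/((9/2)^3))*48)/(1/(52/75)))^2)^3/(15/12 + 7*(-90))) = -468093835648498262620053609494167/3497939539767707591326450078125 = -133.82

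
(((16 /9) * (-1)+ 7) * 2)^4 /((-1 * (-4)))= 19518724 /6561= 2974.96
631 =631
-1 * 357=-357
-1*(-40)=40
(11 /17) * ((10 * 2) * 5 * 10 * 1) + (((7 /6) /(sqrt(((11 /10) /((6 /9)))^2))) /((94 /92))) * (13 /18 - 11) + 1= 456295459 /711909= 640.95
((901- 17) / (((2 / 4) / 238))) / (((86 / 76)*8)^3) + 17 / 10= 904627443 / 1590140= 568.90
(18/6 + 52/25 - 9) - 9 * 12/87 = -3742/725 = -5.16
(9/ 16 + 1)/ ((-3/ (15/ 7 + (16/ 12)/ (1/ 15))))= -3875/ 336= -11.53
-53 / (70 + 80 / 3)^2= -477 / 84100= -0.01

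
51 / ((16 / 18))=57.38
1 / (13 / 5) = 5 / 13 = 0.38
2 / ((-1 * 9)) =-2 / 9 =-0.22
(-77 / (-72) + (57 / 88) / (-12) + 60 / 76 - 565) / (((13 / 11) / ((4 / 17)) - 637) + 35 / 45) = 33899837 / 37993160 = 0.89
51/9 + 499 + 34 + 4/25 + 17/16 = 647867/1200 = 539.89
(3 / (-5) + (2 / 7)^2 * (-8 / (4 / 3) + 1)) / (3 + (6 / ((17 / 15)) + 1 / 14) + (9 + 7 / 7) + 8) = -0.04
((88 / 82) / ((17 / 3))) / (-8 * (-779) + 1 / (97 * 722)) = 3081496 / 101402322211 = 0.00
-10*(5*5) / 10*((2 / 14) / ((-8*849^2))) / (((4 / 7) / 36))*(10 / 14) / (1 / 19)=0.00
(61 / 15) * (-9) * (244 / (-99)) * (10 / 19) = 29768 / 627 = 47.48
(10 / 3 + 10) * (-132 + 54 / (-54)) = -5320 / 3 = -1773.33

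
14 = 14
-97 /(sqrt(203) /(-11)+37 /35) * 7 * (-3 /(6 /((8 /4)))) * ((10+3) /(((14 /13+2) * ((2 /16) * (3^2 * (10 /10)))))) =-309253945 * sqrt(203) /747234-3596181589 /747234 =-10709.33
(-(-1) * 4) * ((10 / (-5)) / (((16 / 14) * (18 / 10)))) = -35 / 9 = -3.89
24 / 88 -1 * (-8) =91 / 11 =8.27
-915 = -915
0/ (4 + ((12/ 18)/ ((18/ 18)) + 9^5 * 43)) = 0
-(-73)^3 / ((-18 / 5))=-1945085 / 18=-108060.28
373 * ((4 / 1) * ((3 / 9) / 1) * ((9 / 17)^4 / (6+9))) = 1087668 / 417605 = 2.60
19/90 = 0.21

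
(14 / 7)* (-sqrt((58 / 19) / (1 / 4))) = -4* sqrt(1102) / 19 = -6.99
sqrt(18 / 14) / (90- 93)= -sqrt(7) / 7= -0.38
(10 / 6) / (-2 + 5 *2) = 5 / 24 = 0.21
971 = 971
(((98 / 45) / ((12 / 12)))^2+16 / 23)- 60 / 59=12149728 / 2747925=4.42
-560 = -560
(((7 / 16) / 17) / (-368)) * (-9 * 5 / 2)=315 / 200192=0.00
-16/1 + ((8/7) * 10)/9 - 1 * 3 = -1117/63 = -17.73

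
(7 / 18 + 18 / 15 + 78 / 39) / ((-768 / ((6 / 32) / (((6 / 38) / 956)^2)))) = -6660479963 / 207360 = -32120.37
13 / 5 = 2.60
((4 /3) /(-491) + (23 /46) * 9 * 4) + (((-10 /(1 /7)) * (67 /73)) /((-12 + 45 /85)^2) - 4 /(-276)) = 109863118129 /6269478345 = 17.52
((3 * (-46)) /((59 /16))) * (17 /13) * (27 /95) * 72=-1001.44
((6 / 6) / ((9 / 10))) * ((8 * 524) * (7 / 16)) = 18340 / 9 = 2037.78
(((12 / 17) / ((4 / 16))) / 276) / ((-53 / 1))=-4 / 20723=-0.00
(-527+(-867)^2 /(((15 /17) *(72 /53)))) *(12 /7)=75189181 /70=1074131.16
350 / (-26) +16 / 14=-1121 / 91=-12.32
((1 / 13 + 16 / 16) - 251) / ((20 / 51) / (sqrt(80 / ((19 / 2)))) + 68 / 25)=-28732206600 / 311930749 + 103561875 *sqrt(190) / 311930749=-87.53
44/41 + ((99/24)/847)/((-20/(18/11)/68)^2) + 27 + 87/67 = 37779554969/1279689950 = 29.52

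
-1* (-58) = 58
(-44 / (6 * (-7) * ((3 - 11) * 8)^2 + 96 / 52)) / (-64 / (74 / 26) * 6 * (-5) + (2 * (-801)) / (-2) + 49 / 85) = 449735 / 2595644892684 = 0.00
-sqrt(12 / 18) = -sqrt(6) / 3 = -0.82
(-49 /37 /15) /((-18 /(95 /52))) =931 /103896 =0.01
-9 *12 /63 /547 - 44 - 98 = -543730 /3829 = -142.00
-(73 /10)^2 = -5329 /100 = -53.29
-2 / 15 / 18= -1 / 135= -0.01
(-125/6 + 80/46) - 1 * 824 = -116347/138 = -843.09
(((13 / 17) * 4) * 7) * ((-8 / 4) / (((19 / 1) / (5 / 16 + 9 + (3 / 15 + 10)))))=-142051 / 3230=-43.98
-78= -78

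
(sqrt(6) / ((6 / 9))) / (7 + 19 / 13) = 39 * sqrt(6) / 220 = 0.43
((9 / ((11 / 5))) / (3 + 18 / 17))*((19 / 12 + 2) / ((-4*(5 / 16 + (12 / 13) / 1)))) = -47515 / 65021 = -0.73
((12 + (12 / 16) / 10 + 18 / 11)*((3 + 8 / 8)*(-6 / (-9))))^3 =8132727331 / 166375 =48881.91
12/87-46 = -1330/29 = -45.86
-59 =-59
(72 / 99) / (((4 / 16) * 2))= 16 / 11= 1.45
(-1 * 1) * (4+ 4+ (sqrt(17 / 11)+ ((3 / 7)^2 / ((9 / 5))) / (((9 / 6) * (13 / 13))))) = -1186 / 147 -sqrt(187) / 11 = -9.31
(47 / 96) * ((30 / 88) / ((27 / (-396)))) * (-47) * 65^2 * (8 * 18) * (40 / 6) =466651250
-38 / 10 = -19 / 5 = -3.80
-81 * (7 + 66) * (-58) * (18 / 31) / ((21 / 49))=14404068 / 31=464647.35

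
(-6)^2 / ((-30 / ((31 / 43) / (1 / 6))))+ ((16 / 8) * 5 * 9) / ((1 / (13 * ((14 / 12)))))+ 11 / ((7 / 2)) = 2051243 / 1505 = 1362.95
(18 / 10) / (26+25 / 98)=882 / 12865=0.07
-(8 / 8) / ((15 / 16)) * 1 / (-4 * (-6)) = -2 / 45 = -0.04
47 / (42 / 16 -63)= -376 / 483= -0.78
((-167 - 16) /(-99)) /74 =0.02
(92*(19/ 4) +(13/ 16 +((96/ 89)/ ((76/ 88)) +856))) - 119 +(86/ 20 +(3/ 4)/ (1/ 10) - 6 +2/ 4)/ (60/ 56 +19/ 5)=1177.35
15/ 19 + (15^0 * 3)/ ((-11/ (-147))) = 8544/ 209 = 40.88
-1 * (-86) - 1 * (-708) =794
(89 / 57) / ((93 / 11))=979 / 5301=0.18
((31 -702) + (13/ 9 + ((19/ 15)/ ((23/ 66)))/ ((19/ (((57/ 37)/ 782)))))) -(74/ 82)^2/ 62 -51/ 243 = -9407013029291041/ 14044967663310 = -669.78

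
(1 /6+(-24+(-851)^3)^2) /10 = 2278917716815533751 /60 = 37981961946925562.52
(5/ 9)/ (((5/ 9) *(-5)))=-1/ 5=-0.20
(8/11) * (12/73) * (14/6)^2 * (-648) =-338688/803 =-421.78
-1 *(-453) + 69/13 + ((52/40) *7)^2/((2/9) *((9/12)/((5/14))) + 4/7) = 15249153/28340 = 538.08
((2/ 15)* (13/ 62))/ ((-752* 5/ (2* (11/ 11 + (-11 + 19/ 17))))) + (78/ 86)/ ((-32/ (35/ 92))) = -2504663863/ 235166793600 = -0.01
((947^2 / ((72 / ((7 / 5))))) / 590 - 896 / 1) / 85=-184032737 / 18054000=-10.19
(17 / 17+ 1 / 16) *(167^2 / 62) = 474113 / 992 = 477.94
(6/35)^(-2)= 1225/36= 34.03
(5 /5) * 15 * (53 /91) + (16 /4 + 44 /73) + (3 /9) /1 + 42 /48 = 2319311 /159432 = 14.55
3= 3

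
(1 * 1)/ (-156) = -1/ 156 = -0.01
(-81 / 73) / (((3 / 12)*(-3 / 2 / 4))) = 864 / 73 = 11.84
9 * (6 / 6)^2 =9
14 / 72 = 7 / 36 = 0.19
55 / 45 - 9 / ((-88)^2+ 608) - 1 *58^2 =-28085929 / 8352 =-3362.78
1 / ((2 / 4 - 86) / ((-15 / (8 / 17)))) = 85 / 228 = 0.37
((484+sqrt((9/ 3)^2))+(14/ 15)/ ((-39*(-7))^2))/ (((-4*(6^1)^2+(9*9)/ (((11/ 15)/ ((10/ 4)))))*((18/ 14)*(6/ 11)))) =9410936777/ 1790726535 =5.26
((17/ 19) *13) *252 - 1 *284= 50296/ 19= 2647.16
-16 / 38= -8 / 19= -0.42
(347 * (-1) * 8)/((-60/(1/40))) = 347/300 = 1.16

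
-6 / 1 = -6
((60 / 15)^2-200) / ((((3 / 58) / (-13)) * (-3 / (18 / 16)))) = -17342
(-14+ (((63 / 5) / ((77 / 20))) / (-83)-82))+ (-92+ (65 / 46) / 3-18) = -25900387 / 125994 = -205.57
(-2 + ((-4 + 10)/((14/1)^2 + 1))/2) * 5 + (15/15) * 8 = -379/197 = -1.92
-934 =-934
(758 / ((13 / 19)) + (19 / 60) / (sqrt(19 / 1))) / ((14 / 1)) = sqrt(19) / 840 + 7201 / 91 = 79.14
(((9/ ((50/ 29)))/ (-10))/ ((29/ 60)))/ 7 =-0.15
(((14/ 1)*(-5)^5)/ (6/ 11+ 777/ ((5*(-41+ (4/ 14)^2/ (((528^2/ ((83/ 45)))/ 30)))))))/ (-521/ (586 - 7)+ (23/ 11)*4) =76637544843578125/ 42423916252937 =1806.47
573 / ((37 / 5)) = 2865 / 37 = 77.43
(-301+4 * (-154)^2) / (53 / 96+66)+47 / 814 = 7389831355 / 5200646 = 1420.94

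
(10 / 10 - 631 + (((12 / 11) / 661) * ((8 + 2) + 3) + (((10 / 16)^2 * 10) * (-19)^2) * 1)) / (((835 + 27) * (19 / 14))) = 1270678549 / 1905351008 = 0.67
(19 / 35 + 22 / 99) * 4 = 964 / 315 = 3.06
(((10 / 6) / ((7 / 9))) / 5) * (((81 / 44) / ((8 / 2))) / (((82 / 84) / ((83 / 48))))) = 20169 / 57728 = 0.35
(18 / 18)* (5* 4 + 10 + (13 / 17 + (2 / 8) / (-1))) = 30.51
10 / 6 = 5 / 3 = 1.67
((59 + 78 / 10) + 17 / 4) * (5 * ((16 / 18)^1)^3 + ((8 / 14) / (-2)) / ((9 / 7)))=1703779 / 7290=233.71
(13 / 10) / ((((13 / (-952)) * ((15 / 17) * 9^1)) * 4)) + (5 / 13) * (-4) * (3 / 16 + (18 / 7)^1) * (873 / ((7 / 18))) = -8196446177 / 859950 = -9531.31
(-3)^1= -3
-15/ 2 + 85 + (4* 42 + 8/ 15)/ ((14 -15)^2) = 7381/ 30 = 246.03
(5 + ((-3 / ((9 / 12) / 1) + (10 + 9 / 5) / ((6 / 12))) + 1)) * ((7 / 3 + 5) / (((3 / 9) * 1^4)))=2816 / 5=563.20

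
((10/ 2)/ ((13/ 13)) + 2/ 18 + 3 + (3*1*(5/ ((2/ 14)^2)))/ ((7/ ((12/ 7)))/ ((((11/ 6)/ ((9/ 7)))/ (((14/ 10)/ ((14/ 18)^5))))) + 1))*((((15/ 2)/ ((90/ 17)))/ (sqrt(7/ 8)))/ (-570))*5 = -4949268361*sqrt(14)/ 24526716732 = -0.76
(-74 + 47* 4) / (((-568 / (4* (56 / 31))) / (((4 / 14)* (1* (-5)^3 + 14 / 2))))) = 107616 / 2201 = 48.89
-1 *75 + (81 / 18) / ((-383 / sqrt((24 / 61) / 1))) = -75 - 9 *sqrt(366) / 23363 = -75.01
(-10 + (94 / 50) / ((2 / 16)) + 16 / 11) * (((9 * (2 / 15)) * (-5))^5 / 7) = -13887936 / 1925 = -7214.51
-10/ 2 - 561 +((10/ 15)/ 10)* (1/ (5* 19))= -806549/ 1425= -566.00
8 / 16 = 1 / 2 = 0.50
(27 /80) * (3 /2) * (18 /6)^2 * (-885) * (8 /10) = -129033 /40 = -3225.82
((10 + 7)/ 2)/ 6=17/ 12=1.42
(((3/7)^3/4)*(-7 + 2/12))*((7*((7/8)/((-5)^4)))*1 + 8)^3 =-23702895159692481/343000000000000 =-69.10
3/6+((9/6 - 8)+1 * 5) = -1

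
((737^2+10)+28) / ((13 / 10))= 5432070 / 13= 417851.54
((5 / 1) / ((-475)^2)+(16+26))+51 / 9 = 6452878 / 135375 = 47.67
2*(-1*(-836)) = 1672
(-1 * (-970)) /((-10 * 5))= -97 /5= -19.40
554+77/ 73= 40519/ 73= 555.05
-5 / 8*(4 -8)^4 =-160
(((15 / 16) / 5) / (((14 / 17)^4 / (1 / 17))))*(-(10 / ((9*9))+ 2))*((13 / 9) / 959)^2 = -35702771 / 309070910409408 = -0.00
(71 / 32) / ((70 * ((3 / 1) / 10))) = 71 / 672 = 0.11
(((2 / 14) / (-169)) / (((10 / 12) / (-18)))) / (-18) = -6 / 5915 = -0.00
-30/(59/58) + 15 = -855/59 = -14.49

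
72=72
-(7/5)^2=-49/25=-1.96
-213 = -213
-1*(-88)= 88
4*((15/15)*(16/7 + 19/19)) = 92/7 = 13.14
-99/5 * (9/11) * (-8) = 648/5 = 129.60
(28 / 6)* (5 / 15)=14 / 9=1.56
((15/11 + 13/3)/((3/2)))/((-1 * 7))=-0.54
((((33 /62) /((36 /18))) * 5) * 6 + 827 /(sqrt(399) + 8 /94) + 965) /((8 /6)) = 760.66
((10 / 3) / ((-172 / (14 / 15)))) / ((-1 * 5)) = 7 / 1935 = 0.00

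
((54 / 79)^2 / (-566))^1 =-1458 / 1766203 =-0.00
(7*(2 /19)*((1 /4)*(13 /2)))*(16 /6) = 182 /57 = 3.19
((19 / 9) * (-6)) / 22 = -19 / 33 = -0.58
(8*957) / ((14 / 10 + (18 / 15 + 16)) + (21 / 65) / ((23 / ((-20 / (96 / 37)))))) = 91565760 / 221161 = 414.02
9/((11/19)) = 171/11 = 15.55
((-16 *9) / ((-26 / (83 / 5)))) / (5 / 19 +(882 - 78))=113544 / 993265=0.11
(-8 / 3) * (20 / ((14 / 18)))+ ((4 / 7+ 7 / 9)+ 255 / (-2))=-3505 / 18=-194.72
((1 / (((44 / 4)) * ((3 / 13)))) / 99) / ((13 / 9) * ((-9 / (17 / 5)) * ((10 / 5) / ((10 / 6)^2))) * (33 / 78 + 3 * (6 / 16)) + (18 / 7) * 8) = 30940 / 126815139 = 0.00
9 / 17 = 0.53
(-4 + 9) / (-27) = -5 / 27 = -0.19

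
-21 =-21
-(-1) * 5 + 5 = 10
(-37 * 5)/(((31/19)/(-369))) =1297035/31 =41839.84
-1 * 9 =-9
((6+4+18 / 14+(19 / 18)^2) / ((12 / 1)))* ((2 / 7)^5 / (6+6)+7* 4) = 9925984727 / 343064484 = 28.93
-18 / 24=-0.75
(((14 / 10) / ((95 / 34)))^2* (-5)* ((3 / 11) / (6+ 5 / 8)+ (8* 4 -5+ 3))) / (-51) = 19452216 / 26307875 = 0.74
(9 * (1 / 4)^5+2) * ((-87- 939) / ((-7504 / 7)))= 1055241 / 548864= 1.92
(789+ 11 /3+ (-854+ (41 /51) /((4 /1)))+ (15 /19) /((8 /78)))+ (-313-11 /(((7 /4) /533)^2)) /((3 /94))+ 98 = -1012368896247 /31654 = -31982337.03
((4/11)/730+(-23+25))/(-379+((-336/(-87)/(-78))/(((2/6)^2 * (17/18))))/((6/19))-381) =-1608659/612339695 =-0.00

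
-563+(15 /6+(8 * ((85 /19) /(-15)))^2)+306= -248.81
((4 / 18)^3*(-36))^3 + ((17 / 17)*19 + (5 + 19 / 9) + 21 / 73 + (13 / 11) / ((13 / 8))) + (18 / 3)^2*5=88364135396 / 426747123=207.06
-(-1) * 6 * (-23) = -138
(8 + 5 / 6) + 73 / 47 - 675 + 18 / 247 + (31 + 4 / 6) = -14694067 / 23218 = -632.87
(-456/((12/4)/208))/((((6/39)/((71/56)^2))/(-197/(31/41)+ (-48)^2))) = -1025375780897/1519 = -675033430.48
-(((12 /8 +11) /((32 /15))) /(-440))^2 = -5625 /31719424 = -0.00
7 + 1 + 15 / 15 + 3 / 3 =10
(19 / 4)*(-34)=-323 / 2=-161.50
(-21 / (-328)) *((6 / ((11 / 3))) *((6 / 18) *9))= 567 / 1804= 0.31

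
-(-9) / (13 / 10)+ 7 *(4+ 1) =545 / 13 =41.92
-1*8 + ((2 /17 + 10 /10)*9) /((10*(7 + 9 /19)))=-189871 /24140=-7.87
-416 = -416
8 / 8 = 1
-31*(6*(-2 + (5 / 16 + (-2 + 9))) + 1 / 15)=-118823 / 120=-990.19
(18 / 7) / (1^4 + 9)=9 / 35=0.26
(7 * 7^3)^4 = 33232930569601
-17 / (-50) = 17 / 50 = 0.34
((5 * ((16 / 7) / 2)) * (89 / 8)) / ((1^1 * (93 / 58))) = 25810 / 651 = 39.65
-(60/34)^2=-900/289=-3.11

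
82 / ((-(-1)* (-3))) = -82 / 3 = -27.33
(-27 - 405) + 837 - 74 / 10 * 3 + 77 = 2299 / 5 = 459.80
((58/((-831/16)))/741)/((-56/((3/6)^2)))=0.00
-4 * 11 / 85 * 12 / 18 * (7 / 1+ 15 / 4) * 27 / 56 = -4257 / 2380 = -1.79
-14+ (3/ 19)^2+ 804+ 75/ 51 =791.50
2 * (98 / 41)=196 / 41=4.78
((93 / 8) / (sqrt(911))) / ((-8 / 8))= -93 * sqrt(911) / 7288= -0.39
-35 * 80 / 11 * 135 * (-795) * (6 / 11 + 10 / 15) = 4006800000 / 121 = 33114049.59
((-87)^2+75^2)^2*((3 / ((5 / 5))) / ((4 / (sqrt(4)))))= 261122454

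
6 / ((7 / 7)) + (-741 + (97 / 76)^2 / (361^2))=-553259551151 / 752734096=-735.00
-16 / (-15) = 16 / 15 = 1.07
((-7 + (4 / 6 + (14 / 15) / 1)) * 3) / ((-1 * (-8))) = -2.02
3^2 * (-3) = -27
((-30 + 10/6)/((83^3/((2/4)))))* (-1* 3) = 85/1143574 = 0.00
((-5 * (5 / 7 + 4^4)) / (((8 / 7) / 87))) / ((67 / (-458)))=179008155 / 268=667940.88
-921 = -921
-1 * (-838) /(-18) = -419 /9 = -46.56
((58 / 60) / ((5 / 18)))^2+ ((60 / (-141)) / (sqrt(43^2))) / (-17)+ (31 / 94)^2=49330455879 / 4036947500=12.22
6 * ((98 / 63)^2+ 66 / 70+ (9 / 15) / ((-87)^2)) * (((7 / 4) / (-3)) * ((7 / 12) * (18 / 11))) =-28061047 / 2497770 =-11.23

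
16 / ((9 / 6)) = 32 / 3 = 10.67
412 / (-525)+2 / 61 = -0.75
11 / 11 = 1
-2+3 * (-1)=-5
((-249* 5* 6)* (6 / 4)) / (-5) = 2241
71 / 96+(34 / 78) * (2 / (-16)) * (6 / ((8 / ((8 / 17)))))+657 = 820835 / 1248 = 657.72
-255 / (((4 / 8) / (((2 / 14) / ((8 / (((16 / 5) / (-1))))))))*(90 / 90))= 204 / 7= 29.14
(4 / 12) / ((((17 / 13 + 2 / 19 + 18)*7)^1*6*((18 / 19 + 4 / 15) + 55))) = 4693 / 645293838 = 0.00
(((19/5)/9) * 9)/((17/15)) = 57/17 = 3.35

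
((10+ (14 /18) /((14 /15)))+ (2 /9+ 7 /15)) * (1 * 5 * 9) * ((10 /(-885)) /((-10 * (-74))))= -1037 /130980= -0.01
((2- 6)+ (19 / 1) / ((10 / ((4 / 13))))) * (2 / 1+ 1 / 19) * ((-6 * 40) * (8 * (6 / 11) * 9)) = 13810176 / 209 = 66077.40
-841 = -841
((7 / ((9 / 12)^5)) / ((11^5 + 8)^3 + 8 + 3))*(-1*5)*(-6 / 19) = 7168 / 642974300503519221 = 0.00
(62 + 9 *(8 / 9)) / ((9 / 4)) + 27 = 523 / 9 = 58.11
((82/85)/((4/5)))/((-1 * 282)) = -41/9588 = -0.00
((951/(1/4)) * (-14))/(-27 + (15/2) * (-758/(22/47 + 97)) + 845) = -70.10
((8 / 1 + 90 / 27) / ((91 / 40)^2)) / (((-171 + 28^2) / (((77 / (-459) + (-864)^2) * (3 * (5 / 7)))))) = 5482265392000 / 959411817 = 5714.19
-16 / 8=-2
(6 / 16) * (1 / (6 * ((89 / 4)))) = 1 / 356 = 0.00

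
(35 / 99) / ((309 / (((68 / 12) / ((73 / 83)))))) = 49385 / 6699429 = 0.01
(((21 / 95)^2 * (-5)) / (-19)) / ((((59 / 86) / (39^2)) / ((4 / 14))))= 16481556 / 2023405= 8.15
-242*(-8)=1936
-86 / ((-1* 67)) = 86 / 67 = 1.28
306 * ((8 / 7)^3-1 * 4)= -263160 / 343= -767.23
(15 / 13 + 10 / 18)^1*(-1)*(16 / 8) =-400 / 117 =-3.42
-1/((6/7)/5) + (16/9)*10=11.94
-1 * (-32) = 32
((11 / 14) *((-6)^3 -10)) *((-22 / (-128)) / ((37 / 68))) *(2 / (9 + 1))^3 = -232441 / 518000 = -0.45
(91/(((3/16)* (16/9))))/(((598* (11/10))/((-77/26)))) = -735/598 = -1.23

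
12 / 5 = 2.40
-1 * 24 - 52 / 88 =-24.59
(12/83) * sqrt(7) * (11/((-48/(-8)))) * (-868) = -19096 * sqrt(7)/83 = -608.71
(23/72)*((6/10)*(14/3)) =161/180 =0.89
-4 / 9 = -0.44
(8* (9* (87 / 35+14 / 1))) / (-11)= -41544 / 385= -107.91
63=63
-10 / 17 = -0.59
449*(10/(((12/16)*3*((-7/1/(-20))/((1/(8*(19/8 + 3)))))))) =359200/2709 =132.60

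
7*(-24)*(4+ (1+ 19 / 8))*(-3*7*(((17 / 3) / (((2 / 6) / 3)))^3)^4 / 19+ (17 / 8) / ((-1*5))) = 424012942700489137501706.50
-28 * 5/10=-14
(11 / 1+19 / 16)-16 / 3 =329 / 48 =6.85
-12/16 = -3/4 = -0.75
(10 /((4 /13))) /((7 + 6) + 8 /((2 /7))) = 65 /82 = 0.79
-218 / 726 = -109 / 363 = -0.30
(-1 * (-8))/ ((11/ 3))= 24/ 11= 2.18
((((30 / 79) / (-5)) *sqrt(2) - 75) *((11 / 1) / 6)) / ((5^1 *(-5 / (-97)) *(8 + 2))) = -1067 / 20 - 1067 *sqrt(2) / 19750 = -53.43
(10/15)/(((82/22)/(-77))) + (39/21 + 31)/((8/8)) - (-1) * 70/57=110766/5453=20.31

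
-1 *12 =-12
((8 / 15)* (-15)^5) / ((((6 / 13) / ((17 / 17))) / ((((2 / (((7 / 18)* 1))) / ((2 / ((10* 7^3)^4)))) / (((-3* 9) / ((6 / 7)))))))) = 9914881239900000000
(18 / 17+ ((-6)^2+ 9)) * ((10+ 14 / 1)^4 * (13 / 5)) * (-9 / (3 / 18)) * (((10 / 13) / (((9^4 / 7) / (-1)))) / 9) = 3325952 / 17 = 195644.24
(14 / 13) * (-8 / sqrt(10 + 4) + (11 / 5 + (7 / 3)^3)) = 28168 / 1755-8 * sqrt(14) / 13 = 13.75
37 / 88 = 0.42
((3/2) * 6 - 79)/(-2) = 35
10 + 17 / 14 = 157 / 14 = 11.21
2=2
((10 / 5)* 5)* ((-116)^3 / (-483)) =15608960 / 483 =32316.69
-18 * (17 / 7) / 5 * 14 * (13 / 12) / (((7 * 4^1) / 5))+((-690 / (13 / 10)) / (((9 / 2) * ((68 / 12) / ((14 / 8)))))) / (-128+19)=-15745607 / 674492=-23.34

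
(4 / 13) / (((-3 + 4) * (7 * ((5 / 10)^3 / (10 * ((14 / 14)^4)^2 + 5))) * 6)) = 80 / 91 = 0.88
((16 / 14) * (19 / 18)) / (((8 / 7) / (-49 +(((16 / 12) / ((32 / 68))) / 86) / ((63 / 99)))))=-3359219 / 65016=-51.67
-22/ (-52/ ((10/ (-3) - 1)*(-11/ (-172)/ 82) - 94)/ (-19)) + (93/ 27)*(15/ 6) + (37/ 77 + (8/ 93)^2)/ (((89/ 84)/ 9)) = 2385890976827375/ 3105018815184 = 768.40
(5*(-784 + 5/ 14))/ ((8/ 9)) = -493695/ 112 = -4407.99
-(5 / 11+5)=-60 / 11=-5.45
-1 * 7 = -7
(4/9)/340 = 1/765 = 0.00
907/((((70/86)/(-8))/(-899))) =280495192/35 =8014148.34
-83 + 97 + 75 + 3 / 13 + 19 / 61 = 71007 / 793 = 89.54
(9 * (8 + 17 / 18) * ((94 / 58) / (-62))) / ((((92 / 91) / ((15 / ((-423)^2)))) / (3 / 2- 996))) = 703885 / 4056288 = 0.17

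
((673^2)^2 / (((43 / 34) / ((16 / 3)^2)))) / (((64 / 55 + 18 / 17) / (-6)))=-1669516632758627840 / 134031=-12456197691270.14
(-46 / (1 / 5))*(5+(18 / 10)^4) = -3564.45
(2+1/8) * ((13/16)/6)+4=3293/768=4.29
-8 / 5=-1.60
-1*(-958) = 958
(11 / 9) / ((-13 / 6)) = -22 / 39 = -0.56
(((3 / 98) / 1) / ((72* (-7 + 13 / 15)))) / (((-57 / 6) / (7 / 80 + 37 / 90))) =359 / 98671104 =0.00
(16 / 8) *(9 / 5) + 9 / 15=21 / 5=4.20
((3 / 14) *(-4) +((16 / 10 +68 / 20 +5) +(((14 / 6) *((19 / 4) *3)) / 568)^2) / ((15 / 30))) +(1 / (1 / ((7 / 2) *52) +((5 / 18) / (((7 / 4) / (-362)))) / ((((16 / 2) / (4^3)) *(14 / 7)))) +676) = 4728156620617273 / 6801680474624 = 695.15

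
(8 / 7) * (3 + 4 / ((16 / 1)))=26 / 7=3.71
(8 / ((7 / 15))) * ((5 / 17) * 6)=3600 / 119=30.25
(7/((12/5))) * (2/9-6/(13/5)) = -2135/351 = -6.08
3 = 3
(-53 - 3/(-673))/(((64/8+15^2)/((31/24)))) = -552823/1881708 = -0.29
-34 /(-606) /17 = 1 /303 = 0.00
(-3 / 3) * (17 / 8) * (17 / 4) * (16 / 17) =-17 / 2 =-8.50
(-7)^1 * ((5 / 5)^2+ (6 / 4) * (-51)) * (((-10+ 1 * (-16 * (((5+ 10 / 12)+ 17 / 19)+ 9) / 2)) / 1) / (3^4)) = -4091647 / 4617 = -886.21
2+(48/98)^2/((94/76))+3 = 586123/112847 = 5.19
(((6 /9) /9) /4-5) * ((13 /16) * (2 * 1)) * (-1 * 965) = 3374605 /432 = 7811.59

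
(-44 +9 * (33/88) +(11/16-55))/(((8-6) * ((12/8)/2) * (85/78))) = -19747/340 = -58.08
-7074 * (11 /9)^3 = -12915.63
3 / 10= 0.30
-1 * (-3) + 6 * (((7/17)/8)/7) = 207/68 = 3.04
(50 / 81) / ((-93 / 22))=-1100 / 7533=-0.15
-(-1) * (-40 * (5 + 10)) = -600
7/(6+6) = 0.58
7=7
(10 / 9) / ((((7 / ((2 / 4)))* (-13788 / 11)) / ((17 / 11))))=-0.00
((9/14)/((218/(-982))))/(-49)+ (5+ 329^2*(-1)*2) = -16186846779/74774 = -216476.94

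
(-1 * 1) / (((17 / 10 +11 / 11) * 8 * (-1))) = 5 / 108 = 0.05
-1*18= -18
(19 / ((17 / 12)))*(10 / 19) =120 / 17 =7.06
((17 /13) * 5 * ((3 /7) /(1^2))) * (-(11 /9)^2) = -10285 /2457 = -4.19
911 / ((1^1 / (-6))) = -5466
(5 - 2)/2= 3/2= 1.50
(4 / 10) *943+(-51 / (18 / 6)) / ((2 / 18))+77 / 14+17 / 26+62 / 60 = 90241 / 390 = 231.39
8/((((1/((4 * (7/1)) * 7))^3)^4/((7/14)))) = 12856798801670963747004350464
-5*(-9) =45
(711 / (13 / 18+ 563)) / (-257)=-12798 / 2607779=-0.00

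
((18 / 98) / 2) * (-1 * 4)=-18 / 49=-0.37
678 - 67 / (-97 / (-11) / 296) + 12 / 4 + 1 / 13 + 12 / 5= -9870558 / 6305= -1565.51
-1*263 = -263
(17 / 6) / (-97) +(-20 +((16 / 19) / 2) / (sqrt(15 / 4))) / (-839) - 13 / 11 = -6376727 / 5371278 - 16 * sqrt(15) / 239115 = -1.19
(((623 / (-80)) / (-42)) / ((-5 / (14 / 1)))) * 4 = -623 / 300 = -2.08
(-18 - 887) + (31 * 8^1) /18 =-8021 /9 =-891.22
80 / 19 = 4.21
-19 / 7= -2.71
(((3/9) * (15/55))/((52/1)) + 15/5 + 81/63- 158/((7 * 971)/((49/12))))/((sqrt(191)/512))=6259246720 * sqrt(191)/556939383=155.32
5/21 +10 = 215/21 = 10.24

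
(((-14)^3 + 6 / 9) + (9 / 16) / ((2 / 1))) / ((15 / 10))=-263333 / 144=-1828.70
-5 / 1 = -5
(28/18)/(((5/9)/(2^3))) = 112/5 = 22.40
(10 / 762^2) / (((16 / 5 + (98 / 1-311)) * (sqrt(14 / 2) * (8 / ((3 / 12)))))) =-25 * sqrt(7) / 68218702272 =-0.00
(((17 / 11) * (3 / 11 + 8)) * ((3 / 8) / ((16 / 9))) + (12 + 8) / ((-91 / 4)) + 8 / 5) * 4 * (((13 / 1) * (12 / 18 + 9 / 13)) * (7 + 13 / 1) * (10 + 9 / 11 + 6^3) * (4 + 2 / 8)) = 54142867407205 / 11627616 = 4656403.12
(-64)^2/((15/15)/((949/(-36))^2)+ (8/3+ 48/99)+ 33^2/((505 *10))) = 614748801638400/505576521737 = 1215.94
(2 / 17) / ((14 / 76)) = 76 / 119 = 0.64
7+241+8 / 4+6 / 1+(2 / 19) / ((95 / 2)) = 462084 / 1805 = 256.00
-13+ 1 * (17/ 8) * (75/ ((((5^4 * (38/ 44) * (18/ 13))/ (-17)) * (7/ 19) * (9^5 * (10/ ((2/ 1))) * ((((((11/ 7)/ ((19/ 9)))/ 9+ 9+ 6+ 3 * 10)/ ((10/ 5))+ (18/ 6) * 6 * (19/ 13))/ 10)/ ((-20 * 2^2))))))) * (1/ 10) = -2431288080481/ 187022945250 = -13.00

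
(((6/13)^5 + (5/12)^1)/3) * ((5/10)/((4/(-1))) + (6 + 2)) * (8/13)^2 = 27296878/62748517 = 0.44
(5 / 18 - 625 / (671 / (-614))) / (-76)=-6910855 / 917928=-7.53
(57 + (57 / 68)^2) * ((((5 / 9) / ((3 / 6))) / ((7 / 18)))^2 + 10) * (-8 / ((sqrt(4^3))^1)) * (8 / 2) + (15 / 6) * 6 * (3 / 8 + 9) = -459003135 / 113288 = -4051.65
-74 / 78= -37 / 39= -0.95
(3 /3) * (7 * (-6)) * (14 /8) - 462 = -1071 /2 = -535.50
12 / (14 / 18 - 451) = -27 / 1013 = -0.03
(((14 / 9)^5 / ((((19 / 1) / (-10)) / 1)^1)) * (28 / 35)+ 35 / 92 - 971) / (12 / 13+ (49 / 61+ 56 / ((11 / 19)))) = -9.90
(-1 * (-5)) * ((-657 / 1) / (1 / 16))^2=552510720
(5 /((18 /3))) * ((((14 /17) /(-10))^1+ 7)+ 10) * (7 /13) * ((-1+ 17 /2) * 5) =125825 /442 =284.67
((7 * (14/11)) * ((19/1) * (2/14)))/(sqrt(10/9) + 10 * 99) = 21546/882089 - 399 * sqrt(10)/48514895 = 0.02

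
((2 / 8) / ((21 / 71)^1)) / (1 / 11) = 781 / 84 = 9.30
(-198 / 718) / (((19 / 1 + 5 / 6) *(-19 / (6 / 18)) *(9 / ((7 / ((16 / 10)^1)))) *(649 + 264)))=5 / 38497724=0.00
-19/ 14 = -1.36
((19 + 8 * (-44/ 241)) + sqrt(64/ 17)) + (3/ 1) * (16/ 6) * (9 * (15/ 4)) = 8 * sqrt(17)/ 17 + 69297/ 241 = 289.48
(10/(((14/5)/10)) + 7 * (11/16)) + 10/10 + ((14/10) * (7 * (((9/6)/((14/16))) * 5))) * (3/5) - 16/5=49687/560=88.73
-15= -15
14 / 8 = 7 / 4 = 1.75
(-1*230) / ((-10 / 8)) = 184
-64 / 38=-32 / 19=-1.68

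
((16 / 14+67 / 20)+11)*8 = 4338 / 35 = 123.94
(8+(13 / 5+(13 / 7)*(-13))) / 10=-237 / 175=-1.35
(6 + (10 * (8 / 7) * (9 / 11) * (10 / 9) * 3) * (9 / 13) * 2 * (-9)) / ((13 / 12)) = -4593528 / 13013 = -353.00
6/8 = 3/4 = 0.75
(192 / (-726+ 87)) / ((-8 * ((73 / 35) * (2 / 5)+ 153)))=1400 / 5734173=0.00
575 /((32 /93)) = 53475 /32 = 1671.09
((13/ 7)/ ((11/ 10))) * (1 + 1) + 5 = 645/ 77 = 8.38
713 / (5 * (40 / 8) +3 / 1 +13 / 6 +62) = 4278 / 553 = 7.74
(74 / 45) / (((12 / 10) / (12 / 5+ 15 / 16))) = 3293 / 720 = 4.57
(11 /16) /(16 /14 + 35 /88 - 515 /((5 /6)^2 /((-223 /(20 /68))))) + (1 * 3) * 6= 311729528203 /17318305946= 18.00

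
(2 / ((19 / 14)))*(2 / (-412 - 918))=-4 / 1805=-0.00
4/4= 1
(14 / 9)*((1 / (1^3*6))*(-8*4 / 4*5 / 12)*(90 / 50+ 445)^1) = -31276 / 81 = -386.12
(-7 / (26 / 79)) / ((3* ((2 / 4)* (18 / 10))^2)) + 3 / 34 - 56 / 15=-6658027 / 537030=-12.40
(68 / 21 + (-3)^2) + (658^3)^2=1704412287300604481 / 21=81162489871457356.24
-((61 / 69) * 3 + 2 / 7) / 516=-11 / 1932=-0.01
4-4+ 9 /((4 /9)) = 81 /4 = 20.25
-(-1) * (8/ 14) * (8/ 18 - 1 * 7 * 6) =-1496/ 63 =-23.75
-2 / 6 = -1 / 3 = -0.33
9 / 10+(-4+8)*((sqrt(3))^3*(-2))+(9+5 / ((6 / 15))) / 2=-29.92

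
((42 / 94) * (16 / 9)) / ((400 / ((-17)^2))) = 2023 / 3525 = 0.57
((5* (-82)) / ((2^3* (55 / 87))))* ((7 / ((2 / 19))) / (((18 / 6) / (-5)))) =790685 / 88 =8985.06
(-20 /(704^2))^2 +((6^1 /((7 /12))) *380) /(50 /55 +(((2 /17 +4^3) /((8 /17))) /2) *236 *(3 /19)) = 35115028469704261 /22814798761689088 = 1.54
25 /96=0.26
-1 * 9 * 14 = -126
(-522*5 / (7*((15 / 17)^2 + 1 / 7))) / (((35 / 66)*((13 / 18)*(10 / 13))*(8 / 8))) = -22402413 / 16310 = -1373.54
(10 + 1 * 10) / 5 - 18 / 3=-2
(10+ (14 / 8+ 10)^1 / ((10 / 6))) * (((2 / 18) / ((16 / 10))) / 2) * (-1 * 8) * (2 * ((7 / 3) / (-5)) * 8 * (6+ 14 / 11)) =6944 / 27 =257.19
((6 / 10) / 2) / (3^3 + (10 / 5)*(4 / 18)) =27 / 2470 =0.01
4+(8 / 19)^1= 84 / 19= 4.42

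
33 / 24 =1.38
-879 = -879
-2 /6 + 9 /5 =22 /15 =1.47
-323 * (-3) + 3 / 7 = 6786 / 7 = 969.43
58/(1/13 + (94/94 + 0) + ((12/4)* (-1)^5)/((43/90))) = -16211/1454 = -11.15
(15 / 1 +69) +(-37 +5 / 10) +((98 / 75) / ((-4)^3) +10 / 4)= 49.98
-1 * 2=-2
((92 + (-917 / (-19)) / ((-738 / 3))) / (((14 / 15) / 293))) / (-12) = -628618315 / 261744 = -2401.65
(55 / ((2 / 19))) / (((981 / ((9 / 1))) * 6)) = 0.80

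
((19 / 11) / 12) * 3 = 19 / 44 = 0.43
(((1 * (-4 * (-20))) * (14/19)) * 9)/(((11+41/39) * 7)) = 5616/893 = 6.29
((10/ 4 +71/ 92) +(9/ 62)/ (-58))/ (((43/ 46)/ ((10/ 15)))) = 2.33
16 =16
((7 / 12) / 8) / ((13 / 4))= 0.02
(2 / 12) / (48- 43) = 1 / 30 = 0.03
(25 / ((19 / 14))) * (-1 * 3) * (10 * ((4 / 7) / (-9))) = 2000 / 57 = 35.09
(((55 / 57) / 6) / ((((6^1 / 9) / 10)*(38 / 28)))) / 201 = 1925 / 217683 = 0.01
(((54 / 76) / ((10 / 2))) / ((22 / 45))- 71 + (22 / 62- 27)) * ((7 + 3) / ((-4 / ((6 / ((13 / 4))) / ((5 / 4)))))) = 30276468 / 84227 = 359.46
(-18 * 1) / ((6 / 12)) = -36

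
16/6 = 8/3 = 2.67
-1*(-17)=17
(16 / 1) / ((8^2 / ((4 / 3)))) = 1 / 3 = 0.33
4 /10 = 2 /5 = 0.40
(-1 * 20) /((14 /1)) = -10 /7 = -1.43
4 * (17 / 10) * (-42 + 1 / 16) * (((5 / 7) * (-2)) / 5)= 11407 / 140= 81.48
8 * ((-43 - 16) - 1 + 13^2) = 872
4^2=16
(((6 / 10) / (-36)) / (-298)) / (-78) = -1 / 1394640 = -0.00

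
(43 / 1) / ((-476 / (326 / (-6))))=7009 / 1428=4.91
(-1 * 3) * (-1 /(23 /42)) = 5.48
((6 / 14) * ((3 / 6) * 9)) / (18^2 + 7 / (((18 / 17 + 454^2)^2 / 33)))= 1127566462050 / 189431165627579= 0.01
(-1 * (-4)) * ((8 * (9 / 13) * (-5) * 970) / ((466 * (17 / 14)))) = -9777600 / 51493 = -189.88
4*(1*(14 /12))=4.67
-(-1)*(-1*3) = -3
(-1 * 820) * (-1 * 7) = 5740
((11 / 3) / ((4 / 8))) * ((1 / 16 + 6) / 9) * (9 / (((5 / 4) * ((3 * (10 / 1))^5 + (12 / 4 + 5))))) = 1067 / 729000240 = 0.00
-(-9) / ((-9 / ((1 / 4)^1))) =-1 / 4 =-0.25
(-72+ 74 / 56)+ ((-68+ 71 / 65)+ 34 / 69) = -17216203 / 125580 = -137.09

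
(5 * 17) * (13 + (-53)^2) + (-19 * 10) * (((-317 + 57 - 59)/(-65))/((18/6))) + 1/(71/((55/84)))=6191167673/25844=239559.19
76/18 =4.22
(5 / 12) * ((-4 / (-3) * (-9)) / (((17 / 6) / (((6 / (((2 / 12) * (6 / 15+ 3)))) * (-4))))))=21600 / 289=74.74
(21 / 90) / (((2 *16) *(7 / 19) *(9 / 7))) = 133 / 8640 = 0.02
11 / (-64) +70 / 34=2053 / 1088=1.89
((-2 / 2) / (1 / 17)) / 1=-17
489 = 489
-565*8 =-4520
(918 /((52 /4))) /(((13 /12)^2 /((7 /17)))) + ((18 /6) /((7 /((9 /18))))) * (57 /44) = 33905799 /1353352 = 25.05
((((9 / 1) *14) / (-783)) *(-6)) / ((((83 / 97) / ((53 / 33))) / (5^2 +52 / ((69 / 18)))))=127681876 / 1826913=69.89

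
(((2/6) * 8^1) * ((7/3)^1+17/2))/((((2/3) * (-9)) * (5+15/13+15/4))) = -1352/2781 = -0.49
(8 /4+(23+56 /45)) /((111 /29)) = 34249 /4995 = 6.86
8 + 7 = 15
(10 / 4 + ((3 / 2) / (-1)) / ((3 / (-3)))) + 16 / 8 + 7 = 13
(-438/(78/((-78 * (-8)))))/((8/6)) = -2628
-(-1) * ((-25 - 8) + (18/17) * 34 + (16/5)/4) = 19/5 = 3.80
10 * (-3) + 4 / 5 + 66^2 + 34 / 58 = 627471 / 145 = 4327.39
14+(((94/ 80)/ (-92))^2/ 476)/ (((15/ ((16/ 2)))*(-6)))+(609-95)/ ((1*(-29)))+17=27920027455939/ 2103067008000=13.28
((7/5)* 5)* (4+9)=91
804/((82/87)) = 34974/41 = 853.02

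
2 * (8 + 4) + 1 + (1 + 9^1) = 35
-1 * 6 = -6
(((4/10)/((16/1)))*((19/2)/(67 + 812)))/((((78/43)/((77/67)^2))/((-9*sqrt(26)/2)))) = -4843993*sqrt(26)/5471552320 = -0.00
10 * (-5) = -50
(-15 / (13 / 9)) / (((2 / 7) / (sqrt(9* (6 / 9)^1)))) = -945* sqrt(6) / 26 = -89.03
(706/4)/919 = 353/1838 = 0.19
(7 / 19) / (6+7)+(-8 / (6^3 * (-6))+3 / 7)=129709 / 280098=0.46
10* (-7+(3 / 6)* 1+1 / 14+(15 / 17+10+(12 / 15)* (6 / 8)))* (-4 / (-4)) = 50.54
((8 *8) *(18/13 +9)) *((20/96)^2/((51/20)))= 2500/221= 11.31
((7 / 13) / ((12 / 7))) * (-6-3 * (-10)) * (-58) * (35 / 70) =-2842 / 13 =-218.62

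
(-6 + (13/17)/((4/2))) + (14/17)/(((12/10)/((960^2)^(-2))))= -48667557887993/8663334912000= -5.62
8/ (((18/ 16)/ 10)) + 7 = 703/ 9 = 78.11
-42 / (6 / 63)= -441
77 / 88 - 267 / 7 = -2087 / 56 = -37.27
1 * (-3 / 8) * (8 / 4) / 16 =-3 / 64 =-0.05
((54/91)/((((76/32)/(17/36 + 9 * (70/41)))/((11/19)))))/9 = 1028588/4040673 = 0.25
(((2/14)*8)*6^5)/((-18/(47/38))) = -81216/133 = -610.65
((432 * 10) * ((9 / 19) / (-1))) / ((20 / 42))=-81648 / 19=-4297.26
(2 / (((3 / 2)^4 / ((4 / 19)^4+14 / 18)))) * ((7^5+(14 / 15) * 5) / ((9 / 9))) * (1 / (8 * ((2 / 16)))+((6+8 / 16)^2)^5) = 6358775326568991485005 / 9120384864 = 697204714646.24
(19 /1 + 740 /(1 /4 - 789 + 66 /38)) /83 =0.22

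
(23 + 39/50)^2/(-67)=-1413721/167500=-8.44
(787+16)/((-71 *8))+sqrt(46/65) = -803/568+sqrt(2990)/65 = -0.57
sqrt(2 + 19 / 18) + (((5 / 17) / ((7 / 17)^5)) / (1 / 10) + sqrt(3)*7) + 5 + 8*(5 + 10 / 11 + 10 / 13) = sqrt(110) / 6 + 7*sqrt(3) + 737597635 / 2403401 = 320.77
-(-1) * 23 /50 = 23 /50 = 0.46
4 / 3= 1.33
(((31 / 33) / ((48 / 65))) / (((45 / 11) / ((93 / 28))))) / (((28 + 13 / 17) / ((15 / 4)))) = 1061905 / 7886592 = 0.13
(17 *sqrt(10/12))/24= 17 *sqrt(30)/144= 0.65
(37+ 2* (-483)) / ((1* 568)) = -929 / 568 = -1.64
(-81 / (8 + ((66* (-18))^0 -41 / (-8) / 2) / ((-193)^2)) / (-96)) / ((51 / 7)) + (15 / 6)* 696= 282073026327 / 162109586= 1740.01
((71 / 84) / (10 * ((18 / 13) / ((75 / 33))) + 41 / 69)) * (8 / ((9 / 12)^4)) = 54346240 / 17003763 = 3.20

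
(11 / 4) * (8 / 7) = 22 / 7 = 3.14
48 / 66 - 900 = -9892 / 11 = -899.27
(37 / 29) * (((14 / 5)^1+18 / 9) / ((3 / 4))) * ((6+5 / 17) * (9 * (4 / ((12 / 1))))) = 380064 / 2465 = 154.18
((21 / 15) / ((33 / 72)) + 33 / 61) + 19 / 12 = 5.18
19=19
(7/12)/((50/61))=427/600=0.71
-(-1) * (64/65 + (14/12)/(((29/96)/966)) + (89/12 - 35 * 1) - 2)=83742857/22620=3702.16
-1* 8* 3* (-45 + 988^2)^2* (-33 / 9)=83843694686488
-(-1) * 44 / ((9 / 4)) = 176 / 9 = 19.56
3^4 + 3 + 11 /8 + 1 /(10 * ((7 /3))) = 23917 /280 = 85.42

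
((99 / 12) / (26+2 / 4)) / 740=33 / 78440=0.00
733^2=537289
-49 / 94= -0.52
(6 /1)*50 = 300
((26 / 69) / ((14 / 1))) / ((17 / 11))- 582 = -4778659 / 8211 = -581.98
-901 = -901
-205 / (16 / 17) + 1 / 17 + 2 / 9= -532517 / 2448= -217.53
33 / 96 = 11 / 32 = 0.34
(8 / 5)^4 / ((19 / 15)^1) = 12288 / 2375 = 5.17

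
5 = 5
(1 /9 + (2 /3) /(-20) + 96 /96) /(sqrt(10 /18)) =97 * sqrt(5) /150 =1.45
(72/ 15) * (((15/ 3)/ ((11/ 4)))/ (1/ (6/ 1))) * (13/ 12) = 624/ 11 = 56.73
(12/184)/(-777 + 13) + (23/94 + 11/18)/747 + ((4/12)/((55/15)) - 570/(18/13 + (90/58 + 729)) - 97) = -6097637042924743/62420284639944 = -97.69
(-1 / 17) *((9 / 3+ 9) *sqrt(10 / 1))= -12 *sqrt(10) / 17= -2.23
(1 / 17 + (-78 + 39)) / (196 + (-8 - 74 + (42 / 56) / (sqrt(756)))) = -101428992 / 296932591 + 5296 * sqrt(21) / 296932591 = -0.34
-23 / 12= -1.92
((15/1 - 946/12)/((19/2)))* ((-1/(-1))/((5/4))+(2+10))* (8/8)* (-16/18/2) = 98048/2565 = 38.23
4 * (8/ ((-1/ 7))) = -224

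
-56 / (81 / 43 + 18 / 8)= -9632 / 711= -13.55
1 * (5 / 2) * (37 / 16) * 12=555 / 8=69.38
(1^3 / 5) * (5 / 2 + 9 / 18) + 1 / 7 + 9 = 9.74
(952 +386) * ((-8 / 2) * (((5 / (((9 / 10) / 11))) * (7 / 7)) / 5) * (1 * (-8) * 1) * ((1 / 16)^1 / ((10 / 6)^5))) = 1589544 / 625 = 2543.27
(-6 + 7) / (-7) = -1 / 7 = -0.14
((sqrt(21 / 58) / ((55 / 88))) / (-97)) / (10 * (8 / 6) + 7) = -0.00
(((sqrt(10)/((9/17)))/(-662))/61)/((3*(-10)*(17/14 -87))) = -119*sqrt(10)/6547335570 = -0.00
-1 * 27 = -27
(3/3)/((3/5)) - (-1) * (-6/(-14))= 2.10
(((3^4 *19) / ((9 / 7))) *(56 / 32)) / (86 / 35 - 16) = -154.68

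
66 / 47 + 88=4202 / 47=89.40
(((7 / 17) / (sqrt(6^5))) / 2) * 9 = 7 * sqrt(6) / 816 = 0.02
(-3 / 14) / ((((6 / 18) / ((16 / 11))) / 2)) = -144 / 77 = -1.87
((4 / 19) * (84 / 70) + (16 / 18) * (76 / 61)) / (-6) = -35468 / 156465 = -0.23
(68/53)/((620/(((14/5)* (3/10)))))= 357/205375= 0.00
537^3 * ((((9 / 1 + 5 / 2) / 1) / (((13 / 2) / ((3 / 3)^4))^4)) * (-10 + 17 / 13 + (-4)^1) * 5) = -23506860425400 / 371293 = -63310809.59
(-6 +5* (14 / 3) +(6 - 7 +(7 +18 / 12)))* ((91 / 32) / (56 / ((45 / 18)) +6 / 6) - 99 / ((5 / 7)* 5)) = -29607641 / 43200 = -685.36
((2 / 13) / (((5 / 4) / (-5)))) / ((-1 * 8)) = 1 / 13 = 0.08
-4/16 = -1/4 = -0.25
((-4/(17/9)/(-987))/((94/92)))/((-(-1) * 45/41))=7544/3943065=0.00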